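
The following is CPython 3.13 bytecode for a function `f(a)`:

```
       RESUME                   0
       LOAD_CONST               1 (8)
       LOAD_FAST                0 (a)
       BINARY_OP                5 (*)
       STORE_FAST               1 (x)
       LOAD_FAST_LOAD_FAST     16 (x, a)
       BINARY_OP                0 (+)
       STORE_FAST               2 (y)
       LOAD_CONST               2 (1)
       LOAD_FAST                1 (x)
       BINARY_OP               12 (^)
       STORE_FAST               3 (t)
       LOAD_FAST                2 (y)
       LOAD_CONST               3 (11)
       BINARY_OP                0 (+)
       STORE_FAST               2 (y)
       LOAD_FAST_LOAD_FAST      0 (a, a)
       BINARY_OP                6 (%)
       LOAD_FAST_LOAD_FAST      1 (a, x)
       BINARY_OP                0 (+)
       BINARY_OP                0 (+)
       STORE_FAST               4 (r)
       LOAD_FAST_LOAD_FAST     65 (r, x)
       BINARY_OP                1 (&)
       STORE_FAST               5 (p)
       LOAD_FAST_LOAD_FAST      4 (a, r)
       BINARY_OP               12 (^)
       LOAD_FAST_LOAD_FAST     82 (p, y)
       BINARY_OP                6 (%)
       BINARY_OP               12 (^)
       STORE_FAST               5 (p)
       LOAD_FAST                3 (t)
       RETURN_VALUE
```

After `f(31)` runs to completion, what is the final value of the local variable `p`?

LOAD_CONST → push 8. Stack: [8]
LOAD_FAST a → push 31. Stack: [8, 31]
BINARY_OP * → 8 * 31 = 248. Stack: [248]
STORE_FAST x → x=248. Stack: []
LOAD_FAST_LOAD_FAST x,a → push 248,31. Stack: [248, 31]
BINARY_OP + → 248 + 31 = 279. Stack: [279]
STORE_FAST y → y=279. Stack: []
LOAD_CONST → push 1. Stack: [1]
LOAD_FAST x → push 248. Stack: [1, 248]
BINARY_OP ^ → 1 ^ 248 = 249. Stack: [249]
STORE_FAST t → t=249. Stack: []
LOAD_FAST y → push 279. Stack: [279]
LOAD_CONST → push 11. Stack: [279, 11]
BINARY_OP + → 279 + 11 = 290. Stack: [290]
STORE_FAST y → y=290. Stack: []
LOAD_FAST_LOAD_FAST a,a → push 31,31. Stack: [31, 31]
BINARY_OP % → 31 % 31 = 0. Stack: [0]
LOAD_FAST_LOAD_FAST a,x → push 31,248. Stack: [0, 31, 248]
BINARY_OP + → 31 + 248 = 279. Stack: [0, 279]
BINARY_OP + → 0 + 279 = 279. Stack: [279]
STORE_FAST r → r=279. Stack: []
LOAD_FAST_LOAD_FAST r,x → push 279,248. Stack: [279, 248]
BINARY_OP & → 279 & 248 = 16. Stack: [16]
STORE_FAST p → p=16. Stack: []
LOAD_FAST_LOAD_FAST a,r → push 31,279. Stack: [31, 279]
BINARY_OP ^ → 31 ^ 279 = 264. Stack: [264]
LOAD_FAST_LOAD_FAST p,y → push 16,290. Stack: [264, 16, 290]
BINARY_OP % → 16 % 290 = 16. Stack: [264, 16]
BINARY_OP ^ → 264 ^ 16 = 280. Stack: [280]
STORE_FAST p → p=280. Stack: []
LOAD_FAST t → push 249. Stack: [249]
RETURN_VALUE → return 249.

280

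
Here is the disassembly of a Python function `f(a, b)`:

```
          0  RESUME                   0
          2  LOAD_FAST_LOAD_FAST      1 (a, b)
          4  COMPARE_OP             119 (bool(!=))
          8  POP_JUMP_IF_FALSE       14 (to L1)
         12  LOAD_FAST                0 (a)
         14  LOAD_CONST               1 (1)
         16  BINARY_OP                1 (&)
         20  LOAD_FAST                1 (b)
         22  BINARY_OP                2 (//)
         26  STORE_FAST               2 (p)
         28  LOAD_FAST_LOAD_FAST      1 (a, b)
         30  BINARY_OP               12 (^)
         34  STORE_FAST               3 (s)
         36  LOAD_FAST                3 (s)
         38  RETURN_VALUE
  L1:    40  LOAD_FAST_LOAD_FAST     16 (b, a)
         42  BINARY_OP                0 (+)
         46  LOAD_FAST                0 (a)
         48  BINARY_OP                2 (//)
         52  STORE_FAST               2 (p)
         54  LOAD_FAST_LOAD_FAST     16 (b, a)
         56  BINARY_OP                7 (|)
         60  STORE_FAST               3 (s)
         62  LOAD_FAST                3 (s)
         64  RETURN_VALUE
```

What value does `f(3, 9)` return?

LOAD_FAST_LOAD_FAST a,b → push 3,9. Stack: [3, 9]
COMPARE_OP bool(!=) → 3 vs 9 = True. Stack: [True]
POP_JUMP_IF_FALSE → pop True; no jump. Stack: []
LOAD_FAST a → push 3. Stack: [3]
LOAD_CONST → push 1. Stack: [3, 1]
BINARY_OP & → 3 & 1 = 1. Stack: [1]
LOAD_FAST b → push 9. Stack: [1, 9]
BINARY_OP // → 1 // 9 = 0. Stack: [0]
STORE_FAST p → p=0. Stack: []
LOAD_FAST_LOAD_FAST a,b → push 3,9. Stack: [3, 9]
BINARY_OP ^ → 3 ^ 9 = 10. Stack: [10]
STORE_FAST s → s=10. Stack: []
LOAD_FAST s → push 10. Stack: [10]
RETURN_VALUE → return 10.

10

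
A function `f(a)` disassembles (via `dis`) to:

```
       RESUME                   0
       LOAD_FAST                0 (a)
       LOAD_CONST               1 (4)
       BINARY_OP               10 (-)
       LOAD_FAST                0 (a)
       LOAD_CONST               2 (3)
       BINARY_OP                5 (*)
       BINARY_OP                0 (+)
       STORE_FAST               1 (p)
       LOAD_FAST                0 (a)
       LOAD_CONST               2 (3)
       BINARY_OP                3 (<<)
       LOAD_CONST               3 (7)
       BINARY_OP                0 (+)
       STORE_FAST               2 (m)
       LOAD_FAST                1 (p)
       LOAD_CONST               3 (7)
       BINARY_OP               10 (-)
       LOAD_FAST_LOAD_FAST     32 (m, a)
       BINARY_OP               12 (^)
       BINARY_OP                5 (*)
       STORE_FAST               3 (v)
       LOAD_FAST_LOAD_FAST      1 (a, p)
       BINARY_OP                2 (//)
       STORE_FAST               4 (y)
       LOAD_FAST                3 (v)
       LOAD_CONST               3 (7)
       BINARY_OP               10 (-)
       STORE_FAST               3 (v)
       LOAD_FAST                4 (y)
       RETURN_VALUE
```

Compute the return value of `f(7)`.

0

LOAD_FAST a → push 7. Stack: [7]
LOAD_CONST → push 4. Stack: [7, 4]
BINARY_OP - → 7 - 4 = 3. Stack: [3]
LOAD_FAST a → push 7. Stack: [3, 7]
LOAD_CONST → push 3. Stack: [3, 7, 3]
BINARY_OP * → 7 * 3 = 21. Stack: [3, 21]
BINARY_OP + → 3 + 21 = 24. Stack: [24]
STORE_FAST p → p=24. Stack: []
LOAD_FAST a → push 7. Stack: [7]
LOAD_CONST → push 3. Stack: [7, 3]
BINARY_OP << → 7 << 3 = 56. Stack: [56]
LOAD_CONST → push 7. Stack: [56, 7]
BINARY_OP + → 56 + 7 = 63. Stack: [63]
STORE_FAST m → m=63. Stack: []
LOAD_FAST p → push 24. Stack: [24]
LOAD_CONST → push 7. Stack: [24, 7]
BINARY_OP - → 24 - 7 = 17. Stack: [17]
LOAD_FAST_LOAD_FAST m,a → push 63,7. Stack: [17, 63, 7]
BINARY_OP ^ → 63 ^ 7 = 56. Stack: [17, 56]
BINARY_OP * → 17 * 56 = 952. Stack: [952]
STORE_FAST v → v=952. Stack: []
LOAD_FAST_LOAD_FAST a,p → push 7,24. Stack: [7, 24]
BINARY_OP // → 7 // 24 = 0. Stack: [0]
STORE_FAST y → y=0. Stack: []
LOAD_FAST v → push 952. Stack: [952]
LOAD_CONST → push 7. Stack: [952, 7]
BINARY_OP - → 952 - 7 = 945. Stack: [945]
STORE_FAST v → v=945. Stack: []
LOAD_FAST y → push 0. Stack: [0]
RETURN_VALUE → return 0.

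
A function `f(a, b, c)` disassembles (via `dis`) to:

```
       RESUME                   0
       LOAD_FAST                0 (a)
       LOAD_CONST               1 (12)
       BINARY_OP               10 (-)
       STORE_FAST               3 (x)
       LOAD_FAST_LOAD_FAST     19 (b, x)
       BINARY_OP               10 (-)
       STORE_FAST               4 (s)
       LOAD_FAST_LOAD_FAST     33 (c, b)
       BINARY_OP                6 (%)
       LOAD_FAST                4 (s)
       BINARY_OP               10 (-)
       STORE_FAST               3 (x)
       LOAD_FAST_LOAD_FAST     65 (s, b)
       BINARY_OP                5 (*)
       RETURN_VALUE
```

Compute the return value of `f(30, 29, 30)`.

319

LOAD_FAST a → push 30. Stack: [30]
LOAD_CONST → push 12. Stack: [30, 12]
BINARY_OP - → 30 - 12 = 18. Stack: [18]
STORE_FAST x → x=18. Stack: []
LOAD_FAST_LOAD_FAST b,x → push 29,18. Stack: [29, 18]
BINARY_OP - → 29 - 18 = 11. Stack: [11]
STORE_FAST s → s=11. Stack: []
LOAD_FAST_LOAD_FAST c,b → push 30,29. Stack: [30, 29]
BINARY_OP % → 30 % 29 = 1. Stack: [1]
LOAD_FAST s → push 11. Stack: [1, 11]
BINARY_OP - → 1 - 11 = -10. Stack: [-10]
STORE_FAST x → x=-10. Stack: []
LOAD_FAST_LOAD_FAST s,b → push 11,29. Stack: [11, 29]
BINARY_OP * → 11 * 29 = 319. Stack: [319]
RETURN_VALUE → return 319.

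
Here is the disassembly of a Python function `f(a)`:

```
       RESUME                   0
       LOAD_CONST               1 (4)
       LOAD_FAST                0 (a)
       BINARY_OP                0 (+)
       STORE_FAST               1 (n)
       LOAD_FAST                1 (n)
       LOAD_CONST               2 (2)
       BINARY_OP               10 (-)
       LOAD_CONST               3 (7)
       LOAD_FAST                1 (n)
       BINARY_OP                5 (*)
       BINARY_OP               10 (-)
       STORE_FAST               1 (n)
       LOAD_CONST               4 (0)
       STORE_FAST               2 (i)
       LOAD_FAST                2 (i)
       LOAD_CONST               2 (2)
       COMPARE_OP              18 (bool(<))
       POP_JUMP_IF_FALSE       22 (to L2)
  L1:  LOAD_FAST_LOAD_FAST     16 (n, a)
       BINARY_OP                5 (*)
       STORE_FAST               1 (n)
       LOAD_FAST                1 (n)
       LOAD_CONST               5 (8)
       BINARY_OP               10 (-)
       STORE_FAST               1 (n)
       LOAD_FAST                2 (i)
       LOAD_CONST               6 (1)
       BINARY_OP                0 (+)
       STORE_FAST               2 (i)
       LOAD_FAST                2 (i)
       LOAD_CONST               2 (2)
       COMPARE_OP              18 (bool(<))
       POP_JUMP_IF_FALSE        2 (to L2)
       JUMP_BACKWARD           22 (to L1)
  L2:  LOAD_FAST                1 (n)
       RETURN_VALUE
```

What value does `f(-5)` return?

LOAD_CONST → push 4. Stack: [4]
LOAD_FAST a → push -5. Stack: [4, -5]
BINARY_OP + → 4 + -5 = -1. Stack: [-1]
STORE_FAST n → n=-1. Stack: []
LOAD_FAST n → push -1. Stack: [-1]
LOAD_CONST → push 2. Stack: [-1, 2]
BINARY_OP - → -1 - 2 = -3. Stack: [-3]
LOAD_CONST → push 7. Stack: [-3, 7]
LOAD_FAST n → push -1. Stack: [-3, 7, -1]
BINARY_OP * → 7 * -1 = -7. Stack: [-3, -7]
BINARY_OP - → -3 - -7 = 4. Stack: [4]
STORE_FAST n → n=4. Stack: []
LOAD_CONST → push 0. Stack: [0]
STORE_FAST i → i=0. Stack: []
LOAD_FAST i → push 0. Stack: [0]
LOAD_CONST → push 2. Stack: [0, 2]
COMPARE_OP bool(<) → 0 vs 2 = True. Stack: [True]
POP_JUMP_IF_FALSE → pop True; no jump. Stack: []
LOAD_FAST_LOAD_FAST n,a → push 4,-5. Stack: [4, -5]
BINARY_OP * → 4 * -5 = -20. Stack: [-20]
STORE_FAST n → n=-20. Stack: []
LOAD_FAST n → push -20. Stack: [-20]
LOAD_CONST → push 8. Stack: [-20, 8]
BINARY_OP - → -20 - 8 = -28. Stack: [-28]
STORE_FAST n → n=-28. Stack: []
LOAD_FAST i → push 0. Stack: [0]
LOAD_CONST → push 1. Stack: [0, 1]
BINARY_OP + → 0 + 1 = 1. Stack: [1]
STORE_FAST i → i=1. Stack: []
LOAD_FAST i → push 1. Stack: [1]
LOAD_CONST → push 2. Stack: [1, 2]
COMPARE_OP bool(<) → 1 vs 2 = True. Stack: [True]
POP_JUMP_IF_FALSE → pop True; no jump. Stack: []
LOAD_FAST_LOAD_FAST n,a → push -28,-5. Stack: [-28, -5]
BINARY_OP * → -28 * -5 = 140. Stack: [140]
STORE_FAST n → n=140. Stack: []
LOAD_FAST n → push 140. Stack: [140]
LOAD_CONST → push 8. Stack: [140, 8]
BINARY_OP - → 140 - 8 = 132. Stack: [132]
STORE_FAST n → n=132. Stack: []
LOAD_FAST i → push 1. Stack: [1]
LOAD_CONST → push 1. Stack: [1, 1]
BINARY_OP + → 1 + 1 = 2. Stack: [2]
STORE_FAST i → i=2. Stack: []
LOAD_FAST i → push 2. Stack: [2]
LOAD_CONST → push 2. Stack: [2, 2]
COMPARE_OP bool(<) → 2 vs 2 = False. Stack: [False]
POP_JUMP_IF_FALSE → pop False; jump. Stack: []
LOAD_FAST n → push 132. Stack: [132]
RETURN_VALUE → return 132.

132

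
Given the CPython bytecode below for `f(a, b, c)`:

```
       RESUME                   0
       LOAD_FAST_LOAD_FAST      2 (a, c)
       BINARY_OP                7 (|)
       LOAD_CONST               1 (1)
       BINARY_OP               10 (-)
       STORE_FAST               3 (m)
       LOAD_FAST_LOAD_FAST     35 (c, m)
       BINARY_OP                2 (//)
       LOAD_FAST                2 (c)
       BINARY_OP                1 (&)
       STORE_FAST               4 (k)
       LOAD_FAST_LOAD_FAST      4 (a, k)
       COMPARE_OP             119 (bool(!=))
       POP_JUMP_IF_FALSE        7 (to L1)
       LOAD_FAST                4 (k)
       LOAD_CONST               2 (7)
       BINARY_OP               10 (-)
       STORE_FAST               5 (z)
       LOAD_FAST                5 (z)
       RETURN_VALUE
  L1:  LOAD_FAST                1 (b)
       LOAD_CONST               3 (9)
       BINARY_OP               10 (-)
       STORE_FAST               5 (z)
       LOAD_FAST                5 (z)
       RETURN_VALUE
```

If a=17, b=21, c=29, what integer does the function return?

-6

LOAD_FAST_LOAD_FAST a,c → push 17,29. Stack: [17, 29]
BINARY_OP | → 17 | 29 = 29. Stack: [29]
LOAD_CONST → push 1. Stack: [29, 1]
BINARY_OP - → 29 - 1 = 28. Stack: [28]
STORE_FAST m → m=28. Stack: []
LOAD_FAST_LOAD_FAST c,m → push 29,28. Stack: [29, 28]
BINARY_OP // → 29 // 28 = 1. Stack: [1]
LOAD_FAST c → push 29. Stack: [1, 29]
BINARY_OP & → 1 & 29 = 1. Stack: [1]
STORE_FAST k → k=1. Stack: []
LOAD_FAST_LOAD_FAST a,k → push 17,1. Stack: [17, 1]
COMPARE_OP bool(!=) → 17 vs 1 = True. Stack: [True]
POP_JUMP_IF_FALSE → pop True; no jump. Stack: []
LOAD_FAST k → push 1. Stack: [1]
LOAD_CONST → push 7. Stack: [1, 7]
BINARY_OP - → 1 - 7 = -6. Stack: [-6]
STORE_FAST z → z=-6. Stack: []
LOAD_FAST z → push -6. Stack: [-6]
RETURN_VALUE → return -6.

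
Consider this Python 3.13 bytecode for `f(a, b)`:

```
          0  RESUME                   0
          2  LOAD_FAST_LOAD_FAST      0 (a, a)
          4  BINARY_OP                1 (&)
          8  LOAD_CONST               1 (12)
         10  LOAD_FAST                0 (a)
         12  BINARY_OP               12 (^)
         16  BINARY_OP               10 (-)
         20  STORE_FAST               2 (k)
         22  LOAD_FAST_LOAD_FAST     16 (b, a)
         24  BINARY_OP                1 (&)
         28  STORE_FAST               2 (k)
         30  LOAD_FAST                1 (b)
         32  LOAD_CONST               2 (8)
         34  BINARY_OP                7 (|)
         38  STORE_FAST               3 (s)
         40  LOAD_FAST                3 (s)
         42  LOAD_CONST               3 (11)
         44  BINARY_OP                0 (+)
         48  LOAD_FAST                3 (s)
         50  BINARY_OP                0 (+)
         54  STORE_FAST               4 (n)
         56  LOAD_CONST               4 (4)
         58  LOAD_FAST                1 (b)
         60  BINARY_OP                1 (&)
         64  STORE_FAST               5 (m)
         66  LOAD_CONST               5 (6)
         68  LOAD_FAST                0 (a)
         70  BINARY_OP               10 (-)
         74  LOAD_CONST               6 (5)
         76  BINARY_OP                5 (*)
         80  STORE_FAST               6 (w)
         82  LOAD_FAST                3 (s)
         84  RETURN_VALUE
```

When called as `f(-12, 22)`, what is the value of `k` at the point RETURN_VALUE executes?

LOAD_FAST_LOAD_FAST a,a → push -12,-12. Stack: [-12, -12]
BINARY_OP & → -12 & -12 = -12. Stack: [-12]
LOAD_CONST → push 12. Stack: [-12, 12]
LOAD_FAST a → push -12. Stack: [-12, 12, -12]
BINARY_OP ^ → 12 ^ -12 = -8. Stack: [-12, -8]
BINARY_OP - → -12 - -8 = -4. Stack: [-4]
STORE_FAST k → k=-4. Stack: []
LOAD_FAST_LOAD_FAST b,a → push 22,-12. Stack: [22, -12]
BINARY_OP & → 22 & -12 = 20. Stack: [20]
STORE_FAST k → k=20. Stack: []
LOAD_FAST b → push 22. Stack: [22]
LOAD_CONST → push 8. Stack: [22, 8]
BINARY_OP | → 22 | 8 = 30. Stack: [30]
STORE_FAST s → s=30. Stack: []
LOAD_FAST s → push 30. Stack: [30]
LOAD_CONST → push 11. Stack: [30, 11]
BINARY_OP + → 30 + 11 = 41. Stack: [41]
LOAD_FAST s → push 30. Stack: [41, 30]
BINARY_OP + → 41 + 30 = 71. Stack: [71]
STORE_FAST n → n=71. Stack: []
LOAD_CONST → push 4. Stack: [4]
LOAD_FAST b → push 22. Stack: [4, 22]
BINARY_OP & → 4 & 22 = 4. Stack: [4]
STORE_FAST m → m=4. Stack: []
LOAD_CONST → push 6. Stack: [6]
LOAD_FAST a → push -12. Stack: [6, -12]
BINARY_OP - → 6 - -12 = 18. Stack: [18]
LOAD_CONST → push 5. Stack: [18, 5]
BINARY_OP * → 18 * 5 = 90. Stack: [90]
STORE_FAST w → w=90. Stack: []
LOAD_FAST s → push 30. Stack: [30]
RETURN_VALUE → return 30.

20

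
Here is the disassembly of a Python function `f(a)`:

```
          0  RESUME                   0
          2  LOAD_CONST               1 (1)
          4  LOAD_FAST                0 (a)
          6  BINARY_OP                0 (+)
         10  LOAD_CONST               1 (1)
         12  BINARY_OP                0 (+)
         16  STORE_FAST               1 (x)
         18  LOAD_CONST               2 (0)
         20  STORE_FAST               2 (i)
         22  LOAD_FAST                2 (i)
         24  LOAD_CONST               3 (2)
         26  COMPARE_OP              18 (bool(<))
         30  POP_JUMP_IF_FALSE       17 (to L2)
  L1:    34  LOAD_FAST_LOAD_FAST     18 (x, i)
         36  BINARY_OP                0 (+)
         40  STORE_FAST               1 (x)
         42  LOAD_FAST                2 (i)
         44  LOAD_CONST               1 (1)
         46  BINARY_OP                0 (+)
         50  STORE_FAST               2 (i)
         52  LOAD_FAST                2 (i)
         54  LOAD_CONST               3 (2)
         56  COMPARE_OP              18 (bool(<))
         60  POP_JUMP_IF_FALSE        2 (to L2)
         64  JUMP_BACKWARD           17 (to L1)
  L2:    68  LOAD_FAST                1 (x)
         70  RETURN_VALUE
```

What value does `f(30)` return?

LOAD_CONST → push 1. Stack: [1]
LOAD_FAST a → push 30. Stack: [1, 30]
BINARY_OP + → 1 + 30 = 31. Stack: [31]
LOAD_CONST → push 1. Stack: [31, 1]
BINARY_OP + → 31 + 1 = 32. Stack: [32]
STORE_FAST x → x=32. Stack: []
LOAD_CONST → push 0. Stack: [0]
STORE_FAST i → i=0. Stack: []
LOAD_FAST i → push 0. Stack: [0]
LOAD_CONST → push 2. Stack: [0, 2]
COMPARE_OP bool(<) → 0 vs 2 = True. Stack: [True]
POP_JUMP_IF_FALSE → pop True; no jump. Stack: []
LOAD_FAST_LOAD_FAST x,i → push 32,0. Stack: [32, 0]
BINARY_OP + → 32 + 0 = 32. Stack: [32]
STORE_FAST x → x=32. Stack: []
LOAD_FAST i → push 0. Stack: [0]
LOAD_CONST → push 1. Stack: [0, 1]
BINARY_OP + → 0 + 1 = 1. Stack: [1]
STORE_FAST i → i=1. Stack: []
LOAD_FAST i → push 1. Stack: [1]
LOAD_CONST → push 2. Stack: [1, 2]
COMPARE_OP bool(<) → 1 vs 2 = True. Stack: [True]
POP_JUMP_IF_FALSE → pop True; no jump. Stack: []
LOAD_FAST_LOAD_FAST x,i → push 32,1. Stack: [32, 1]
BINARY_OP + → 32 + 1 = 33. Stack: [33]
STORE_FAST x → x=33. Stack: []
LOAD_FAST i → push 1. Stack: [1]
LOAD_CONST → push 1. Stack: [1, 1]
BINARY_OP + → 1 + 1 = 2. Stack: [2]
STORE_FAST i → i=2. Stack: []
LOAD_FAST i → push 2. Stack: [2]
LOAD_CONST → push 2. Stack: [2, 2]
COMPARE_OP bool(<) → 2 vs 2 = False. Stack: [False]
POP_JUMP_IF_FALSE → pop False; jump. Stack: []
LOAD_FAST x → push 33. Stack: [33]
RETURN_VALUE → return 33.

33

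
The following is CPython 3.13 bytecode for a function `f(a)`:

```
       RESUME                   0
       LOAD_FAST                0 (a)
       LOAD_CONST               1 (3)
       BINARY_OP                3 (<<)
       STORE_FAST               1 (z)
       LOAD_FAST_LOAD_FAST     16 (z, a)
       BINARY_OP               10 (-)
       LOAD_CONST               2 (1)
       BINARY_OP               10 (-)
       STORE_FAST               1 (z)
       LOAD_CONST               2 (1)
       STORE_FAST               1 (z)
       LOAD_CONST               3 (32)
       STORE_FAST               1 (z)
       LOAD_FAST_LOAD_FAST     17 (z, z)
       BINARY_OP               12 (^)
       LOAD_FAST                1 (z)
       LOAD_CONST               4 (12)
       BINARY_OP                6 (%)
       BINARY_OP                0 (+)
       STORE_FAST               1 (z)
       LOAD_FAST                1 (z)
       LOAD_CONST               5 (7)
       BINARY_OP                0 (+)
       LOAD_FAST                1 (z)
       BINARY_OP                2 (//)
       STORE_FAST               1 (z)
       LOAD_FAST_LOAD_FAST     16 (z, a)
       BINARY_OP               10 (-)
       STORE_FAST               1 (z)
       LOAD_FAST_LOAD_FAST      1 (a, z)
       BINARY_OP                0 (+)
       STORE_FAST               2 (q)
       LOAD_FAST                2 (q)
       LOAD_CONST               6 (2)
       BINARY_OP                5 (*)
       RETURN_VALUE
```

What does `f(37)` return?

2

LOAD_FAST a → push 37. Stack: [37]
LOAD_CONST → push 3. Stack: [37, 3]
BINARY_OP << → 37 << 3 = 296. Stack: [296]
STORE_FAST z → z=296. Stack: []
LOAD_FAST_LOAD_FAST z,a → push 296,37. Stack: [296, 37]
BINARY_OP - → 296 - 37 = 259. Stack: [259]
LOAD_CONST → push 1. Stack: [259, 1]
BINARY_OP - → 259 - 1 = 258. Stack: [258]
STORE_FAST z → z=258. Stack: []
LOAD_CONST → push 1. Stack: [1]
STORE_FAST z → z=1. Stack: []
LOAD_CONST → push 32. Stack: [32]
STORE_FAST z → z=32. Stack: []
LOAD_FAST_LOAD_FAST z,z → push 32,32. Stack: [32, 32]
BINARY_OP ^ → 32 ^ 32 = 0. Stack: [0]
LOAD_FAST z → push 32. Stack: [0, 32]
LOAD_CONST → push 12. Stack: [0, 32, 12]
BINARY_OP % → 32 % 12 = 8. Stack: [0, 8]
BINARY_OP + → 0 + 8 = 8. Stack: [8]
STORE_FAST z → z=8. Stack: []
LOAD_FAST z → push 8. Stack: [8]
LOAD_CONST → push 7. Stack: [8, 7]
BINARY_OP + → 8 + 7 = 15. Stack: [15]
LOAD_FAST z → push 8. Stack: [15, 8]
BINARY_OP // → 15 // 8 = 1. Stack: [1]
STORE_FAST z → z=1. Stack: []
LOAD_FAST_LOAD_FAST z,a → push 1,37. Stack: [1, 37]
BINARY_OP - → 1 - 37 = -36. Stack: [-36]
STORE_FAST z → z=-36. Stack: []
LOAD_FAST_LOAD_FAST a,z → push 37,-36. Stack: [37, -36]
BINARY_OP + → 37 + -36 = 1. Stack: [1]
STORE_FAST q → q=1. Stack: []
LOAD_FAST q → push 1. Stack: [1]
LOAD_CONST → push 2. Stack: [1, 2]
BINARY_OP * → 1 * 2 = 2. Stack: [2]
RETURN_VALUE → return 2.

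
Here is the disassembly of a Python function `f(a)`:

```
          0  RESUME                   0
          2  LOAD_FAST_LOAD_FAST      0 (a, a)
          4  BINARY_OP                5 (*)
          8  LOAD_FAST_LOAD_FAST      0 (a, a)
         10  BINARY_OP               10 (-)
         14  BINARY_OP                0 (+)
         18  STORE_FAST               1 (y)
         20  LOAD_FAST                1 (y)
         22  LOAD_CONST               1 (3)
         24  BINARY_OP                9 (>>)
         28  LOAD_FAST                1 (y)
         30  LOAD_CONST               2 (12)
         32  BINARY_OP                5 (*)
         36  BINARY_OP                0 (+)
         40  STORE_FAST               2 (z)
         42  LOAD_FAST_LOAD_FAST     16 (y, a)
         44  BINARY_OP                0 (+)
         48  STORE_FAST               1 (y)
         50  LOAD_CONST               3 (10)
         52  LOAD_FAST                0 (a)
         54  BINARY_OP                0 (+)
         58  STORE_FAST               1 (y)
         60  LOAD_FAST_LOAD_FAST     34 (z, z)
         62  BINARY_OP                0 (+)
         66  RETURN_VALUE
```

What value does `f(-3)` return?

LOAD_FAST_LOAD_FAST a,a → push -3,-3. Stack: [-3, -3]
BINARY_OP * → -3 * -3 = 9. Stack: [9]
LOAD_FAST_LOAD_FAST a,a → push -3,-3. Stack: [9, -3, -3]
BINARY_OP - → -3 - -3 = 0. Stack: [9, 0]
BINARY_OP + → 9 + 0 = 9. Stack: [9]
STORE_FAST y → y=9. Stack: []
LOAD_FAST y → push 9. Stack: [9]
LOAD_CONST → push 3. Stack: [9, 3]
BINARY_OP >> → 9 >> 3 = 1. Stack: [1]
LOAD_FAST y → push 9. Stack: [1, 9]
LOAD_CONST → push 12. Stack: [1, 9, 12]
BINARY_OP * → 9 * 12 = 108. Stack: [1, 108]
BINARY_OP + → 1 + 108 = 109. Stack: [109]
STORE_FAST z → z=109. Stack: []
LOAD_FAST_LOAD_FAST y,a → push 9,-3. Stack: [9, -3]
BINARY_OP + → 9 + -3 = 6. Stack: [6]
STORE_FAST y → y=6. Stack: []
LOAD_CONST → push 10. Stack: [10]
LOAD_FAST a → push -3. Stack: [10, -3]
BINARY_OP + → 10 + -3 = 7. Stack: [7]
STORE_FAST y → y=7. Stack: []
LOAD_FAST_LOAD_FAST z,z → push 109,109. Stack: [109, 109]
BINARY_OP + → 109 + 109 = 218. Stack: [218]
RETURN_VALUE → return 218.

218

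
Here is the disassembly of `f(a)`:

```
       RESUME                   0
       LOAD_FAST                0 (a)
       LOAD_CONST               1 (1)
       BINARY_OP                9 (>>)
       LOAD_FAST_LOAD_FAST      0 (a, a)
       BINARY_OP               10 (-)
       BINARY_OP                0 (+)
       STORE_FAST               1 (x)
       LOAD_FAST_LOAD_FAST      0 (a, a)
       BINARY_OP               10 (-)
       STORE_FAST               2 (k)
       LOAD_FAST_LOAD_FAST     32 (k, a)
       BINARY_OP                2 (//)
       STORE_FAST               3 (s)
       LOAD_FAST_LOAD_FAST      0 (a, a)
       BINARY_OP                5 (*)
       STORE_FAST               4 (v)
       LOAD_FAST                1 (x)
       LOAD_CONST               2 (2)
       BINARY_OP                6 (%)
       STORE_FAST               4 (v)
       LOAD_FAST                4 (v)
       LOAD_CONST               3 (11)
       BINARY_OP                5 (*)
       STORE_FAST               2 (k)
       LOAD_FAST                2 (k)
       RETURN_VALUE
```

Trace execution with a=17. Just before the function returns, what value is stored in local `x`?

8

LOAD_FAST a → push 17. Stack: [17]
LOAD_CONST → push 1. Stack: [17, 1]
BINARY_OP >> → 17 >> 1 = 8. Stack: [8]
LOAD_FAST_LOAD_FAST a,a → push 17,17. Stack: [8, 17, 17]
BINARY_OP - → 17 - 17 = 0. Stack: [8, 0]
BINARY_OP + → 8 + 0 = 8. Stack: [8]
STORE_FAST x → x=8. Stack: []
LOAD_FAST_LOAD_FAST a,a → push 17,17. Stack: [17, 17]
BINARY_OP - → 17 - 17 = 0. Stack: [0]
STORE_FAST k → k=0. Stack: []
LOAD_FAST_LOAD_FAST k,a → push 0,17. Stack: [0, 17]
BINARY_OP // → 0 // 17 = 0. Stack: [0]
STORE_FAST s → s=0. Stack: []
LOAD_FAST_LOAD_FAST a,a → push 17,17. Stack: [17, 17]
BINARY_OP * → 17 * 17 = 289. Stack: [289]
STORE_FAST v → v=289. Stack: []
LOAD_FAST x → push 8. Stack: [8]
LOAD_CONST → push 2. Stack: [8, 2]
BINARY_OP % → 8 % 2 = 0. Stack: [0]
STORE_FAST v → v=0. Stack: []
LOAD_FAST v → push 0. Stack: [0]
LOAD_CONST → push 11. Stack: [0, 11]
BINARY_OP * → 0 * 11 = 0. Stack: [0]
STORE_FAST k → k=0. Stack: []
LOAD_FAST k → push 0. Stack: [0]
RETURN_VALUE → return 0.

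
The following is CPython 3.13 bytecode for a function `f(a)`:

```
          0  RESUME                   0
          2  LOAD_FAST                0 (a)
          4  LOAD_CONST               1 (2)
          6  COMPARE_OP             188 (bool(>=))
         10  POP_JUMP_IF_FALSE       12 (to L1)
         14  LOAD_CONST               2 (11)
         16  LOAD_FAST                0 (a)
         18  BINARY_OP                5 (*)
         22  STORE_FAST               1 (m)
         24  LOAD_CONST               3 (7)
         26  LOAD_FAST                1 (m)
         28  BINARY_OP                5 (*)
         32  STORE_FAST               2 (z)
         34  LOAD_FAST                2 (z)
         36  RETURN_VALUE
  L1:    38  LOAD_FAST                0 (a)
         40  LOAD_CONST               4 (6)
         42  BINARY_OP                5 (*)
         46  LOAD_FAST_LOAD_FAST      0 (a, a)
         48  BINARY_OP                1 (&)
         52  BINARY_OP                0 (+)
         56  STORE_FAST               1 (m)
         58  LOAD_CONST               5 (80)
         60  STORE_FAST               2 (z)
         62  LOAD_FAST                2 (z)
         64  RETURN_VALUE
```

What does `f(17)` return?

1309

LOAD_FAST a → push 17. Stack: [17]
LOAD_CONST → push 2. Stack: [17, 2]
COMPARE_OP bool(>=) → 17 vs 2 = True. Stack: [True]
POP_JUMP_IF_FALSE → pop True; no jump. Stack: []
LOAD_CONST → push 11. Stack: [11]
LOAD_FAST a → push 17. Stack: [11, 17]
BINARY_OP * → 11 * 17 = 187. Stack: [187]
STORE_FAST m → m=187. Stack: []
LOAD_CONST → push 7. Stack: [7]
LOAD_FAST m → push 187. Stack: [7, 187]
BINARY_OP * → 7 * 187 = 1309. Stack: [1309]
STORE_FAST z → z=1309. Stack: []
LOAD_FAST z → push 1309. Stack: [1309]
RETURN_VALUE → return 1309.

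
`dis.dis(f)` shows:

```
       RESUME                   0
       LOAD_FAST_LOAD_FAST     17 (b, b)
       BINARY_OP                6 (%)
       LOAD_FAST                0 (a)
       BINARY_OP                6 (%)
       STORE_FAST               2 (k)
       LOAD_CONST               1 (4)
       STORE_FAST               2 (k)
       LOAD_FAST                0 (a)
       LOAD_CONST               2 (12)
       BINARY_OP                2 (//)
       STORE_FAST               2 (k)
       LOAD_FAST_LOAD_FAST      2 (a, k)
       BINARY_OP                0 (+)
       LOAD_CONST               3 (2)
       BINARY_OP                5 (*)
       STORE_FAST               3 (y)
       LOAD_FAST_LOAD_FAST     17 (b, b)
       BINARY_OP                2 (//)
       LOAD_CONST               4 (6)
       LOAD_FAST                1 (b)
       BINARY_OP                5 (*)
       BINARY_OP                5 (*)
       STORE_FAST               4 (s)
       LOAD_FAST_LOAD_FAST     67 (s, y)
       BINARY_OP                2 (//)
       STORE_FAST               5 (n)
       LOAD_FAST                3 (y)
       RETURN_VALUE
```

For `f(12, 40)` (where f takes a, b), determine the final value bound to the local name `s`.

LOAD_FAST_LOAD_FAST b,b → push 40,40. Stack: [40, 40]
BINARY_OP % → 40 % 40 = 0. Stack: [0]
LOAD_FAST a → push 12. Stack: [0, 12]
BINARY_OP % → 0 % 12 = 0. Stack: [0]
STORE_FAST k → k=0. Stack: []
LOAD_CONST → push 4. Stack: [4]
STORE_FAST k → k=4. Stack: []
LOAD_FAST a → push 12. Stack: [12]
LOAD_CONST → push 12. Stack: [12, 12]
BINARY_OP // → 12 // 12 = 1. Stack: [1]
STORE_FAST k → k=1. Stack: []
LOAD_FAST_LOAD_FAST a,k → push 12,1. Stack: [12, 1]
BINARY_OP + → 12 + 1 = 13. Stack: [13]
LOAD_CONST → push 2. Stack: [13, 2]
BINARY_OP * → 13 * 2 = 26. Stack: [26]
STORE_FAST y → y=26. Stack: []
LOAD_FAST_LOAD_FAST b,b → push 40,40. Stack: [40, 40]
BINARY_OP // → 40 // 40 = 1. Stack: [1]
LOAD_CONST → push 6. Stack: [1, 6]
LOAD_FAST b → push 40. Stack: [1, 6, 40]
BINARY_OP * → 6 * 40 = 240. Stack: [1, 240]
BINARY_OP * → 1 * 240 = 240. Stack: [240]
STORE_FAST s → s=240. Stack: []
LOAD_FAST_LOAD_FAST s,y → push 240,26. Stack: [240, 26]
BINARY_OP // → 240 // 26 = 9. Stack: [9]
STORE_FAST n → n=9. Stack: []
LOAD_FAST y → push 26. Stack: [26]
RETURN_VALUE → return 26.

240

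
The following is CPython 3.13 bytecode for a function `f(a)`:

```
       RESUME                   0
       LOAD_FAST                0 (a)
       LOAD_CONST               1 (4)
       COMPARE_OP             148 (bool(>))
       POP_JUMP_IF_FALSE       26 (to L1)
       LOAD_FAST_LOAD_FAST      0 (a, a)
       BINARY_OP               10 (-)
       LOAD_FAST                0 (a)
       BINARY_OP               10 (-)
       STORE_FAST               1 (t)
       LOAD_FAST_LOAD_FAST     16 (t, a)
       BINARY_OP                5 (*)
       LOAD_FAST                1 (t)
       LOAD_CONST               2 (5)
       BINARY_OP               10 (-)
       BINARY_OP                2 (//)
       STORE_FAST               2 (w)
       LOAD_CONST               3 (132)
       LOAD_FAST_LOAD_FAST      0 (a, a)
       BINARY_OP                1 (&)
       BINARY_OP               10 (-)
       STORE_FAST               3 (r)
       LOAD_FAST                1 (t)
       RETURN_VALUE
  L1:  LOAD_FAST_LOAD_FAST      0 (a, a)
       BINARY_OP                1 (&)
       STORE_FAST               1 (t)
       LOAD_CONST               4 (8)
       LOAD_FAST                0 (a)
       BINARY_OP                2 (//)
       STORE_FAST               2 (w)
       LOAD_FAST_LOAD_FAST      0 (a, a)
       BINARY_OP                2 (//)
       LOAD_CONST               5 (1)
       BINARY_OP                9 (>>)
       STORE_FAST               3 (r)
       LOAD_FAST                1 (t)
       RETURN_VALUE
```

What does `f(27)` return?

-27

LOAD_FAST a → push 27. Stack: [27]
LOAD_CONST → push 4. Stack: [27, 4]
COMPARE_OP bool(>) → 27 vs 4 = True. Stack: [True]
POP_JUMP_IF_FALSE → pop True; no jump. Stack: []
LOAD_FAST_LOAD_FAST a,a → push 27,27. Stack: [27, 27]
BINARY_OP - → 27 - 27 = 0. Stack: [0]
LOAD_FAST a → push 27. Stack: [0, 27]
BINARY_OP - → 0 - 27 = -27. Stack: [-27]
STORE_FAST t → t=-27. Stack: []
LOAD_FAST_LOAD_FAST t,a → push -27,27. Stack: [-27, 27]
BINARY_OP * → -27 * 27 = -729. Stack: [-729]
LOAD_FAST t → push -27. Stack: [-729, -27]
LOAD_CONST → push 5. Stack: [-729, -27, 5]
BINARY_OP - → -27 - 5 = -32. Stack: [-729, -32]
BINARY_OP // → -729 // -32 = 22. Stack: [22]
STORE_FAST w → w=22. Stack: []
LOAD_CONST → push 132. Stack: [132]
LOAD_FAST_LOAD_FAST a,a → push 27,27. Stack: [132, 27, 27]
BINARY_OP & → 27 & 27 = 27. Stack: [132, 27]
BINARY_OP - → 132 - 27 = 105. Stack: [105]
STORE_FAST r → r=105. Stack: []
LOAD_FAST t → push -27. Stack: [-27]
RETURN_VALUE → return -27.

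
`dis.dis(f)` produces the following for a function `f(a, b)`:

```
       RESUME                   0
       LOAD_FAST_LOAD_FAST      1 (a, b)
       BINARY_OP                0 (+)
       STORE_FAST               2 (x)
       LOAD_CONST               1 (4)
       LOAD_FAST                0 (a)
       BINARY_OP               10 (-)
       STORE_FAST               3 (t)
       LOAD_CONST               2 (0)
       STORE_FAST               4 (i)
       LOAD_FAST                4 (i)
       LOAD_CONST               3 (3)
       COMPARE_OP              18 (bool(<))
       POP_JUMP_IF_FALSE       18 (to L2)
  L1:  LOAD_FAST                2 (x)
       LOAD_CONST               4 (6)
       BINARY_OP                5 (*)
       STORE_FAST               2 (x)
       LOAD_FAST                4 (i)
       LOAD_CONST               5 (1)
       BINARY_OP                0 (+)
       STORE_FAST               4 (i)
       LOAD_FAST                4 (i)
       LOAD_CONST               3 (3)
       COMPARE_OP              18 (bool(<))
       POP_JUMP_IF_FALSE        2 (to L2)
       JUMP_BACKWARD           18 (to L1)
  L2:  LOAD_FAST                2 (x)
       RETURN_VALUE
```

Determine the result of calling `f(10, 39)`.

10584

LOAD_FAST_LOAD_FAST a,b → push 10,39. Stack: [10, 39]
BINARY_OP + → 10 + 39 = 49. Stack: [49]
STORE_FAST x → x=49. Stack: []
LOAD_CONST → push 4. Stack: [4]
LOAD_FAST a → push 10. Stack: [4, 10]
BINARY_OP - → 4 - 10 = -6. Stack: [-6]
STORE_FAST t → t=-6. Stack: []
LOAD_CONST → push 0. Stack: [0]
STORE_FAST i → i=0. Stack: []
LOAD_FAST i → push 0. Stack: [0]
LOAD_CONST → push 3. Stack: [0, 3]
COMPARE_OP bool(<) → 0 vs 3 = True. Stack: [True]
POP_JUMP_IF_FALSE → pop True; no jump. Stack: []
LOAD_FAST x → push 49. Stack: [49]
LOAD_CONST → push 6. Stack: [49, 6]
BINARY_OP * → 49 * 6 = 294. Stack: [294]
STORE_FAST x → x=294. Stack: []
LOAD_FAST i → push 0. Stack: [0]
LOAD_CONST → push 1. Stack: [0, 1]
BINARY_OP + → 0 + 1 = 1. Stack: [1]
STORE_FAST i → i=1. Stack: []
LOAD_FAST i → push 1. Stack: [1]
LOAD_CONST → push 3. Stack: [1, 3]
COMPARE_OP bool(<) → 1 vs 3 = True. Stack: [True]
POP_JUMP_IF_FALSE → pop True; no jump. Stack: []
LOAD_FAST x → push 294. Stack: [294]
LOAD_CONST → push 6. Stack: [294, 6]
BINARY_OP * → 294 * 6 = 1764. Stack: [1764]
STORE_FAST x → x=1764. Stack: []
LOAD_FAST i → push 1. Stack: [1]
LOAD_CONST → push 1. Stack: [1, 1]
BINARY_OP + → 1 + 1 = 2. Stack: [2]
STORE_FAST i → i=2. Stack: []
LOAD_FAST i → push 2. Stack: [2]
LOAD_CONST → push 3. Stack: [2, 3]
COMPARE_OP bool(<) → 2 vs 3 = True. Stack: [True]
POP_JUMP_IF_FALSE → pop True; no jump. Stack: []
LOAD_FAST x → push 1764. Stack: [1764]
LOAD_CONST → push 6. Stack: [1764, 6]
BINARY_OP * → 1764 * 6 = 10584. Stack: [10584]
STORE_FAST x → x=10584. Stack: []
LOAD_FAST i → push 2. Stack: [2]
LOAD_CONST → push 1. Stack: [2, 1]
BINARY_OP + → 2 + 1 = 3. Stack: [3]
STORE_FAST i → i=3. Stack: []
LOAD_FAST i → push 3. Stack: [3]
LOAD_CONST → push 3. Stack: [3, 3]
COMPARE_OP bool(<) → 3 vs 3 = False. Stack: [False]
POP_JUMP_IF_FALSE → pop False; jump. Stack: []
LOAD_FAST x → push 10584. Stack: [10584]
RETURN_VALUE → return 10584.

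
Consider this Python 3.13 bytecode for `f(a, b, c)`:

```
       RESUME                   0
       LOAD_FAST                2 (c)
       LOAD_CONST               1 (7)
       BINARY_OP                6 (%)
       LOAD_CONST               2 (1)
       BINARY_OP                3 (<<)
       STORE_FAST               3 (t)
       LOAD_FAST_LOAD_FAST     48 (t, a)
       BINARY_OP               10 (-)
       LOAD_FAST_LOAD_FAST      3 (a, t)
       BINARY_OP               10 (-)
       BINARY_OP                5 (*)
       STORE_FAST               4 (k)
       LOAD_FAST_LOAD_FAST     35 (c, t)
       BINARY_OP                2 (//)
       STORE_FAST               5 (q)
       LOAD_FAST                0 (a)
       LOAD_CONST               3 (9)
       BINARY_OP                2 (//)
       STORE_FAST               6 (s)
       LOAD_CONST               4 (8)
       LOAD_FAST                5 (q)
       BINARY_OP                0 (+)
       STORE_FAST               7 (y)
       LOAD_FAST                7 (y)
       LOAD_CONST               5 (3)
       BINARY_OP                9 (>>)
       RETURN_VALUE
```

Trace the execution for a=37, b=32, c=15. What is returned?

LOAD_FAST c → push 15. Stack: [15]
LOAD_CONST → push 7. Stack: [15, 7]
BINARY_OP % → 15 % 7 = 1. Stack: [1]
LOAD_CONST → push 1. Stack: [1, 1]
BINARY_OP << → 1 << 1 = 2. Stack: [2]
STORE_FAST t → t=2. Stack: []
LOAD_FAST_LOAD_FAST t,a → push 2,37. Stack: [2, 37]
BINARY_OP - → 2 - 37 = -35. Stack: [-35]
LOAD_FAST_LOAD_FAST a,t → push 37,2. Stack: [-35, 37, 2]
BINARY_OP - → 37 - 2 = 35. Stack: [-35, 35]
BINARY_OP * → -35 * 35 = -1225. Stack: [-1225]
STORE_FAST k → k=-1225. Stack: []
LOAD_FAST_LOAD_FAST c,t → push 15,2. Stack: [15, 2]
BINARY_OP // → 15 // 2 = 7. Stack: [7]
STORE_FAST q → q=7. Stack: []
LOAD_FAST a → push 37. Stack: [37]
LOAD_CONST → push 9. Stack: [37, 9]
BINARY_OP // → 37 // 9 = 4. Stack: [4]
STORE_FAST s → s=4. Stack: []
LOAD_CONST → push 8. Stack: [8]
LOAD_FAST q → push 7. Stack: [8, 7]
BINARY_OP + → 8 + 7 = 15. Stack: [15]
STORE_FAST y → y=15. Stack: []
LOAD_FAST y → push 15. Stack: [15]
LOAD_CONST → push 3. Stack: [15, 3]
BINARY_OP >> → 15 >> 3 = 1. Stack: [1]
RETURN_VALUE → return 1.

1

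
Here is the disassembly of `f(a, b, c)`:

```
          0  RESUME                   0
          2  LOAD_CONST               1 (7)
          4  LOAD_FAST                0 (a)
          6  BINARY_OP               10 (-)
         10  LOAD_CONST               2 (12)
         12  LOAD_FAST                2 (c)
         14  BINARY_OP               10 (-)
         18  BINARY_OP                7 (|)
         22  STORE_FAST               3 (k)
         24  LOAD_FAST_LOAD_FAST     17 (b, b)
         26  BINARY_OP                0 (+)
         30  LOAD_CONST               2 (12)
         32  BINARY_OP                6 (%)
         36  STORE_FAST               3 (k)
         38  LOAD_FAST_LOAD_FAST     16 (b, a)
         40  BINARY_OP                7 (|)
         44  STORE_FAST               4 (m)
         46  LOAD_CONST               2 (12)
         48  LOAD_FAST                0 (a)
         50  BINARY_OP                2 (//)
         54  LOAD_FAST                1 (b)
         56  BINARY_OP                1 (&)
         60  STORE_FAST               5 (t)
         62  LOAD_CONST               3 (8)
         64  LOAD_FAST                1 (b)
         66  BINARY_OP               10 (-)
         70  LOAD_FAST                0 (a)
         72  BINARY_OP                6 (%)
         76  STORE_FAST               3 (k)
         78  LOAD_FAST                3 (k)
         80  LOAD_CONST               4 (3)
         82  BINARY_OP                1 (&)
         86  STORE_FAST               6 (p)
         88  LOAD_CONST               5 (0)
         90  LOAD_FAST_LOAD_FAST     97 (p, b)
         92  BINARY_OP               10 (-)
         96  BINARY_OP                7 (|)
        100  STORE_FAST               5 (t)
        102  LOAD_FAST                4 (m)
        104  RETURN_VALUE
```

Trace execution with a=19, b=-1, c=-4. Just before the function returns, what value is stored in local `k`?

LOAD_CONST → push 7. Stack: [7]
LOAD_FAST a → push 19. Stack: [7, 19]
BINARY_OP - → 7 - 19 = -12. Stack: [-12]
LOAD_CONST → push 12. Stack: [-12, 12]
LOAD_FAST c → push -4. Stack: [-12, 12, -4]
BINARY_OP - → 12 - -4 = 16. Stack: [-12, 16]
BINARY_OP | → -12 | 16 = -12. Stack: [-12]
STORE_FAST k → k=-12. Stack: []
LOAD_FAST_LOAD_FAST b,b → push -1,-1. Stack: [-1, -1]
BINARY_OP + → -1 + -1 = -2. Stack: [-2]
LOAD_CONST → push 12. Stack: [-2, 12]
BINARY_OP % → -2 % 12 = 10. Stack: [10]
STORE_FAST k → k=10. Stack: []
LOAD_FAST_LOAD_FAST b,a → push -1,19. Stack: [-1, 19]
BINARY_OP | → -1 | 19 = -1. Stack: [-1]
STORE_FAST m → m=-1. Stack: []
LOAD_CONST → push 12. Stack: [12]
LOAD_FAST a → push 19. Stack: [12, 19]
BINARY_OP // → 12 // 19 = 0. Stack: [0]
LOAD_FAST b → push -1. Stack: [0, -1]
BINARY_OP & → 0 & -1 = 0. Stack: [0]
STORE_FAST t → t=0. Stack: []
LOAD_CONST → push 8. Stack: [8]
LOAD_FAST b → push -1. Stack: [8, -1]
BINARY_OP - → 8 - -1 = 9. Stack: [9]
LOAD_FAST a → push 19. Stack: [9, 19]
BINARY_OP % → 9 % 19 = 9. Stack: [9]
STORE_FAST k → k=9. Stack: []
LOAD_FAST k → push 9. Stack: [9]
LOAD_CONST → push 3. Stack: [9, 3]
BINARY_OP & → 9 & 3 = 1. Stack: [1]
STORE_FAST p → p=1. Stack: []
LOAD_CONST → push 0. Stack: [0]
LOAD_FAST_LOAD_FAST p,b → push 1,-1. Stack: [0, 1, -1]
BINARY_OP - → 1 - -1 = 2. Stack: [0, 2]
BINARY_OP | → 0 | 2 = 2. Stack: [2]
STORE_FAST t → t=2. Stack: []
LOAD_FAST m → push -1. Stack: [-1]
RETURN_VALUE → return -1.

9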